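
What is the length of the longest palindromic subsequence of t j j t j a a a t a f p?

5

One longest palindromic subsequence is taaat (positions 4,6,7,8,9); it reads the same forward and backward, and the interval DP gives dp[1][12] = 5.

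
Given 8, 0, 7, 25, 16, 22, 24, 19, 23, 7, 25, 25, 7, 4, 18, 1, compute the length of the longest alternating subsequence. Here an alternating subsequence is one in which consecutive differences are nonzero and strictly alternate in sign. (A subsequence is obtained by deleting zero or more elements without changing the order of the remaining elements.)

12

Track the best alternating length ending on an up-step vs a down-step at each position: up/down = 1/1, 1/2, 3/2, 3/1, 3/4, 5/4, 5/4, 5/6, 7/6, 3/8, 9/1, 9/1, 3/10, 3/10, 11/10, 3/12.
The maximum over both is 12; one such subsequence is 8, 0, 25, 16, 22, 19, 23, 7, 25, 7, 18, 1.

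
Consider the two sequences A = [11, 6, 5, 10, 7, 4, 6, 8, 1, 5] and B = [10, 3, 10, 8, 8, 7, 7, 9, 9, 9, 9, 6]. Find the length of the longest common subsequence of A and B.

Backtracking the LCS table gives one alignment: 10 (A4,B3) → 7 (A5,B7) → 6 (A7,B12).
So the longest common subsequence has length 3.

3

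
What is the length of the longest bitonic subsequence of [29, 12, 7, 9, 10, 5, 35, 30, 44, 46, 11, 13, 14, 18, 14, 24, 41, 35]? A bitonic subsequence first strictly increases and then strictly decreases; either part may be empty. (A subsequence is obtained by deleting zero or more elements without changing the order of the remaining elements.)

Let inc[i] be the LIS ending at i and dec[i] the longest strictly decreasing subsequence starting at i. inc = [1, 1, 1, 2, 3, 1, 4, 4, 5, 6, 4, 5, 6, 7, 6, 8, 9, 9], dec = [4, 3, 2, 2, 2, 1, 4, 3, 3, 3, 1, 1, 1, 2, 1, 1, 2, 1].
max_i inc[i]+dec[i]−1 = 10, with one witness 7, 9, 10, 11, 13, 14, 18, 24, 41, 35.

10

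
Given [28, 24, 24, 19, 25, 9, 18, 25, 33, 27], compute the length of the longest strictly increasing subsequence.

4

Let dp[i] be the longest increasing subsequence ending at position i. Then dp = [1, 1, 1, 1, 2, 1, 2, 3, 4, 4].
The maximum is 4; one witness is 9, 18, 25, 33 at positions 6,7,8,9.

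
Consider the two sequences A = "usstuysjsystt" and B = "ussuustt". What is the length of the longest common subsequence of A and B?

A longest common subsequence is ussustt (length 7); the LCS DP confirms no longer common subsequence exists.

7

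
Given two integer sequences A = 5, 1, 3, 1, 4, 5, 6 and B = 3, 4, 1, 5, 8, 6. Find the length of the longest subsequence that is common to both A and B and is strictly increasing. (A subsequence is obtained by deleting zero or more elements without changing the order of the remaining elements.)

A longest common strictly increasing subsequence is 3, 4, 5, 6 (length 4); it appears in order in both A and B, and no longer such subsequence exists.

4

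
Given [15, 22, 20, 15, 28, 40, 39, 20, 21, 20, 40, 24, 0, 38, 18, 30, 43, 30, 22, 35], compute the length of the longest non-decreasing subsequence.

8

Scanning left to right, the best length ending at each element is: 15→1, 22→2, 20→2, 15→2, 28→3, 40→4, 39→4, 20→3, 21→4, 20→4, 40→5, 24→5, 0→1, 38→6, 18→3, 30→6, 43→7, 30→7, 22→5, 35→8.
So the longest non-decreasing subsequence has length 8, e.g. 15, 20, 20, 21, 24, 30, 30, 35.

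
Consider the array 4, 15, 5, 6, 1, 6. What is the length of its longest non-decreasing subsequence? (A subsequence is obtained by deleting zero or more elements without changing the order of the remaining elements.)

Scanning left to right, the best length ending at each element is: 4→1, 15→2, 5→2, 6→3, 1→1, 6→4.
So the longest non-decreasing subsequence has length 4, e.g. 4, 5, 6, 6.

4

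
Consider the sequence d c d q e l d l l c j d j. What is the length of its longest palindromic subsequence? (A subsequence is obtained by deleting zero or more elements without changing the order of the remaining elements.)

7

Using dp[i][j] = 2 + dp[i+1][j−1] if the ends match, else max(dp[i+1][j], dp[i][j−1]):
dp[1][13] = 7. A witness is dclllcd at positions 1,2,6,8,9,10,12.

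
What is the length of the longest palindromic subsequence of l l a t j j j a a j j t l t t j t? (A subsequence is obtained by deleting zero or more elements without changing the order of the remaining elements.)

10

One longest palindromic subsequence is tjjjaajjjt (positions 4,5,6,7,8,9,10,11,16,17); it reads the same forward and backward, and the interval DP gives dp[1][17] = 10.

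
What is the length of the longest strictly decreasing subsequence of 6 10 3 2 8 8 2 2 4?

3

Scanning left to right, the best length ending at each element is: 6→1, 10→1, 3→2, 2→3, 8→2, 8→2, 2→3, 2→3, 4→3.
So the longest decreasing subsequence has length 3, e.g. 6, 3, 2.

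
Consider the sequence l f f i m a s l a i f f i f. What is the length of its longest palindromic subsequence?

9

One longest palindromic subsequence is ffialaiff (positions 2,3,4,6,8,9,10,12,14); it reads the same forward and backward, and the interval DP gives dp[1][14] = 9.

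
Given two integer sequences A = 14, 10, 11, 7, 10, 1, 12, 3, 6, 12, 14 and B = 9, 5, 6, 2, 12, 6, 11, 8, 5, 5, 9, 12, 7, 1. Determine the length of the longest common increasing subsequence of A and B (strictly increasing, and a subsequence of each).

2

A longest common strictly increasing subsequence is 6, 12 (length 2); it appears in order in both A and B, and no longer such subsequence exists.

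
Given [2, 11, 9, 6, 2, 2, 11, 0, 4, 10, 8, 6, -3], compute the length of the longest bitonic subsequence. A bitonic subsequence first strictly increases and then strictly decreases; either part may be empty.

7

Let inc[i] be the LIS ending at i and dec[i] the longest strictly decreasing subsequence starting at i. inc = [1, 2, 2, 2, 1, 1, 3, 1, 2, 3, 3, 3, 1], dec = [3, 6, 5, 4, 3, 3, 5, 2, 2, 4, 3, 2, 1].
max_i inc[i]+dec[i]−1 = 7, with one witness 2, 11, 9, 6, 2, 0, -3.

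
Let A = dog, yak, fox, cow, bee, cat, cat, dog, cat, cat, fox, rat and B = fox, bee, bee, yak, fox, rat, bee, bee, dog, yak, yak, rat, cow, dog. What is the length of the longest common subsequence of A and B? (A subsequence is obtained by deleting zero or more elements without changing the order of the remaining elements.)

5

A longest common subsequence is yak, fox, bee, dog, rat (length 5); the LCS DP confirms no longer common subsequence exists.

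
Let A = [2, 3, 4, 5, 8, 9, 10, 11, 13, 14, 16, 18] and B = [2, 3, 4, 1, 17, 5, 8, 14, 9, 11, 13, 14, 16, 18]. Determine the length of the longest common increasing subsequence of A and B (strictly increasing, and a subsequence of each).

11

A longest common strictly increasing subsequence is 2, 3, 4, 5, 8, 9, 11, 13, 14, 16, 18 (length 11); it appears in order in both A and B, and no longer such subsequence exists.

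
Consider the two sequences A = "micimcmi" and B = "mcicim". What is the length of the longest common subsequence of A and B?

Backtracking the LCS table gives one alignment: m (A1,B1) → i (A2,B3) → c (A3,B4) → i (A4,B5) → m (A7,B6).
So the longest common subsequence has length 5.

5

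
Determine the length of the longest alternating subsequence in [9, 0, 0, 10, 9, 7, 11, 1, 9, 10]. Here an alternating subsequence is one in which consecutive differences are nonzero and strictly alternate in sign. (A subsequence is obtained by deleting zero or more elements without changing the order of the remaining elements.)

7

A longest alternating subsequence is 9, 0, 10, 9, 11, 1, 9 (positions 1,2,4,5,7,8,9); its 6 consecutive differences strictly alternate in sign, and length 7 is optimal.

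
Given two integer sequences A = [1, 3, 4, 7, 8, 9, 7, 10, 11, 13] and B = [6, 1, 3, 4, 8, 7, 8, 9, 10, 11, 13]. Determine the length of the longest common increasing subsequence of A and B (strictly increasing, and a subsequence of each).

9

A longest common strictly increasing subsequence is 1, 3, 4, 7, 8, 9, 10, 11, 13 (length 9); it appears in order in both A and B, and no longer such subsequence exists.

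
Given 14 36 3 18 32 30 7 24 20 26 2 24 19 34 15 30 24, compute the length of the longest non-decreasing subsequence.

Let dp[i] be the longest non-decreasing subsequence ending at position i. Then dp = [1, 2, 1, 2, 3, 3, 2, 3, 3, 4, 1, 4, 3, 5, 3, 5, 5].
The maximum is 5; one witness is 14, 18, 24, 26, 34 at positions 1,4,8,10,14.

5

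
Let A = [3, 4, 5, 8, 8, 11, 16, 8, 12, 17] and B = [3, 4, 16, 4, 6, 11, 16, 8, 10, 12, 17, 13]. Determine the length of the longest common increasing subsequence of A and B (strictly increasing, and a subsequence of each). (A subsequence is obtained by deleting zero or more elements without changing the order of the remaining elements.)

For each value that appears in both, track the longest common increasing run ending there.
The best achievable length is 5; one witness is 3, 4, 11, 16, 17 (A-positions 1,2,6,7,10, B-positions 1,2,6,7,11).

5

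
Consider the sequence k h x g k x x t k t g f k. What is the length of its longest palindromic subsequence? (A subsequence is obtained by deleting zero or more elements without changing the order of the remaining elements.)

Using dp[i][j] = 2 + dp[i+1][j−1] if the ends match, else max(dp[i+1][j], dp[i][j−1]):
dp[1][13] = 8. A witness is kgkxxkgk at positions 1,4,5,6,7,9,11,13.

8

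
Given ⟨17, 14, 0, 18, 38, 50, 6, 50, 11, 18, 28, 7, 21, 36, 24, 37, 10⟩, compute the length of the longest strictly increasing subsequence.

7

Let dp[i] be the longest increasing subsequence ending at position i. Then dp = [1, 1, 1, 2, 3, 4, 2, 4, 3, 4, 5, 3, 5, 6, 6, 7, 4].
The maximum is 7; one witness is 0, 6, 11, 18, 28, 36, 37 at positions 3,7,9,10,11,14,16.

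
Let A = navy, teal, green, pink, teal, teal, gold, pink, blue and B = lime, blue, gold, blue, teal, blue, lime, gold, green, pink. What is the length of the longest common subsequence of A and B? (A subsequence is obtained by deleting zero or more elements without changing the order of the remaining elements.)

Backtracking the LCS table gives one alignment: teal (A2,B5) → green (A3,B9) → pink (A8,B10).
So the longest common subsequence has length 3.

3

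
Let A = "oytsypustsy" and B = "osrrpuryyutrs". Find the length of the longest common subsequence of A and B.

6

A longest common subsequence is oyyuts (length 6); the LCS DP confirms no longer common subsequence exists.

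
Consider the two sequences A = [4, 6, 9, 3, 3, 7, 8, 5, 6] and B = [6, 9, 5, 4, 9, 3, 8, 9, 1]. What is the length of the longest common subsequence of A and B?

A longest common subsequence is 4, 9, 3, 8 (length 4); the LCS DP confirms no longer common subsequence exists.

4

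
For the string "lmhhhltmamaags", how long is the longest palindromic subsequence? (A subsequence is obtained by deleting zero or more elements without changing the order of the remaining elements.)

Using dp[i][j] = 2 + dp[i+1][j−1] if the ends match, else max(dp[i+1][j], dp[i][j−1]):
dp[1][14] = 5. A witness is mhhhm at positions 2,3,4,5,10.

5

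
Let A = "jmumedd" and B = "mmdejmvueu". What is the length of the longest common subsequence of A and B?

Backtracking the LCS table gives one alignment: j (A1,B5) → m (A2,B6) → u (A3,B8) → e (A5,B9).
So the longest common subsequence has length 4.

4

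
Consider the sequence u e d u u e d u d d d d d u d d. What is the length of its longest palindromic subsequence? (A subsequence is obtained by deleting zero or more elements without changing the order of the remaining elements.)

One longest palindromic subsequence is ddudddddudd (positions 3,7,8,9,10,11,12,13,14,15,16); it reads the same forward and backward, and the interval DP gives dp[1][16] = 11.

11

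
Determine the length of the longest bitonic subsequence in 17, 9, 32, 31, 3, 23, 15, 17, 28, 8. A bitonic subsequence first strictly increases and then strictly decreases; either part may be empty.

6

One longest bitonic subsequence is 17, 32, 31, 23, 17, 8 (positions 1,3,4,6,8,10): it rises to 32 then falls. Length 6 is optimal.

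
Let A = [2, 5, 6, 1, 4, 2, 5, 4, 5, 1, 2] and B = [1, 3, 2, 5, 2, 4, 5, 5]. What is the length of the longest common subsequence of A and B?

5

Backtracking the LCS table gives one alignment: 2 (A1,B3) → 5 (A2,B4) → 4 (A5,B6) → 5 (A7,B7) → 5 (A9,B8).
So the longest common subsequence has length 5.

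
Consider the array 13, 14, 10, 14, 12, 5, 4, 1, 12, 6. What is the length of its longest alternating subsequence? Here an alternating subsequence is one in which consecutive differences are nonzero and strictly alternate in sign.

7

A longest alternating subsequence is 13, 14, 10, 14, 5, 12, 6 (positions 1,2,3,4,6,9,10); its 6 consecutive differences strictly alternate in sign, and length 7 is optimal.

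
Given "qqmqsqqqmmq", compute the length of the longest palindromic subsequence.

8

One longest palindromic subsequence is qmqqqqmq (positions 1,3,4,6,7,8,10,11); it reads the same forward and backward, and the interval DP gives dp[1][11] = 8.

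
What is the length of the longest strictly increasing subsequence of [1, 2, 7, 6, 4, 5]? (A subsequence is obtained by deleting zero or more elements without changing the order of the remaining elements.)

Let dp[i] be the longest increasing subsequence ending at position i. Then dp = [1, 2, 3, 3, 3, 4].
The maximum is 4; one witness is 1, 2, 4, 5 at positions 1,2,5,6.

4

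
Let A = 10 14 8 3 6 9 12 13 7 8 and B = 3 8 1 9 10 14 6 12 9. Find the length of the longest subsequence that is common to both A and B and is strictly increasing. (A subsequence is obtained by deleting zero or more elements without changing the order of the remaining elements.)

3

For each value that appears in both, track the longest common increasing run ending there.
The best achievable length is 3; one witness is 3, 9, 12 (A-positions 4,6,7, B-positions 1,4,8).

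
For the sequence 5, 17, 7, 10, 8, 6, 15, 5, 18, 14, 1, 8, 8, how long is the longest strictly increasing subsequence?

One longest increasing subsequence is 5, 7, 10, 15, 18 (positions 1,3,4,7,9), of length 5; no longer one exists.

5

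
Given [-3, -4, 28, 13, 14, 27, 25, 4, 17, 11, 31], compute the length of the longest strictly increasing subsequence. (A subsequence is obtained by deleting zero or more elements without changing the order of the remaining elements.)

Let dp[i] be the longest increasing subsequence ending at position i. Then dp = [1, 1, 2, 2, 3, 4, 4, 2, 4, 3, 5].
The maximum is 5; one witness is -3, 13, 14, 27, 31 at positions 1,4,5,6,11.

5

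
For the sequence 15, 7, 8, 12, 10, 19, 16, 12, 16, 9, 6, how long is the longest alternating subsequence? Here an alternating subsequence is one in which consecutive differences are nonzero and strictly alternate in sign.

8

A longest alternating subsequence is 15, 7, 12, 10, 19, 12, 16, 9 (positions 1,2,4,5,6,8,9,10); its 7 consecutive differences strictly alternate in sign, and length 8 is optimal.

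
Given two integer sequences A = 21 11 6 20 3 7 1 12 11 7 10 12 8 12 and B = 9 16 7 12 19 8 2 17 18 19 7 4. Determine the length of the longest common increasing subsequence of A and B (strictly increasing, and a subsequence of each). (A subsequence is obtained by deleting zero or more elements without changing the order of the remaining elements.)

2

For each value that appears in both, track the longest common increasing run ending there.
The best achievable length is 2; one witness is 7, 12 (A-positions 6,8, B-positions 3,4).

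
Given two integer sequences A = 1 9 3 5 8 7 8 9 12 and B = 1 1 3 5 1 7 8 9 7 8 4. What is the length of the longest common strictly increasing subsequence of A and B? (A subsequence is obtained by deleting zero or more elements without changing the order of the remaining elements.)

A longest common strictly increasing subsequence is 1, 3, 5, 7, 8, 9 (length 6); it appears in order in both A and B, and no longer such subsequence exists.

6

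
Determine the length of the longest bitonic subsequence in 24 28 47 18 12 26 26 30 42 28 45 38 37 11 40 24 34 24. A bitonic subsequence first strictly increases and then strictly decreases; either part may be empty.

9

One longest bitonic subsequence is 24, 28, 30, 42, 45, 38, 37, 34, 24 (positions 1,2,8,9,11,12,13,17,18): it rises to 45 then falls. Length 9 is optimal.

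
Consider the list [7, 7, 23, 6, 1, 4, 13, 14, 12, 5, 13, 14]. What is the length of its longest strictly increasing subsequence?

5

Scanning left to right, the best length ending at each element is: 7→1, 7→1, 23→2, 6→1, 1→1, 4→2, 13→3, 14→4, 12→3, 5→3, 13→4, 14→5.
So the longest increasing subsequence has length 5, e.g. 1, 4, 12, 13, 14.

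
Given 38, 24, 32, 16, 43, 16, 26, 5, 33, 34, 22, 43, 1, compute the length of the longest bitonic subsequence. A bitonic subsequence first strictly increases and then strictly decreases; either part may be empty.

6

One longest bitonic subsequence is 24, 32, 43, 34, 22, 1 (positions 2,3,5,10,11,13): it rises to 43 then falls. Length 6 is optimal.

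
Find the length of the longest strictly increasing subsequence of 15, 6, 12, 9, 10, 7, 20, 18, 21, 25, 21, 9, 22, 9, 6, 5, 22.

One longest increasing subsequence is 6, 9, 10, 20, 21, 25 (positions 2,4,5,7,9,10), of length 6; no longer one exists.

6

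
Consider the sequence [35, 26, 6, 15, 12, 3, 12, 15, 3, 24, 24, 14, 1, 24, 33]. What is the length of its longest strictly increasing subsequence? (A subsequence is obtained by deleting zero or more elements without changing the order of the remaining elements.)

Scanning left to right, the best length ending at each element is: 35→1, 26→1, 6→1, 15→2, 12→2, 3→1, 12→2, 15→3, 3→1, 24→4, 24→4, 14→3, 1→1, 24→4, 33→5.
So the longest increasing subsequence has length 5, e.g. 6, 12, 15, 24, 33.

5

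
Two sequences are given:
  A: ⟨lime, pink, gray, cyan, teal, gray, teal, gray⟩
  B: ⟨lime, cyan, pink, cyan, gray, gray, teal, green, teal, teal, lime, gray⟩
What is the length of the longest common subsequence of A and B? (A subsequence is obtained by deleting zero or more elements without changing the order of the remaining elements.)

A longest common subsequence is lime, pink, gray, teal, teal, gray (length 6); the LCS DP confirms no longer common subsequence exists.

6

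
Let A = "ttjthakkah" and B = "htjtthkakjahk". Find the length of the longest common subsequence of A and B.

8

A longest common subsequence is ttthakah (length 8); the LCS DP confirms no longer common subsequence exists.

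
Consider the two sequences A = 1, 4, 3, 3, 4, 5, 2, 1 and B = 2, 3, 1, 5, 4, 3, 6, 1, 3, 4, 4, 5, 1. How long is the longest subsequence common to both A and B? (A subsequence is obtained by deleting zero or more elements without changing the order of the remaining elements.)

Backtracking the LCS table gives one alignment: 1 (A1,B3) → 4 (A2,B5) → 3 (A3,B6) → 3 (A4,B9) → 4 (A5,B11) → 5 (A6,B12) → 1 (A8,B13).
So the longest common subsequence has length 7.

7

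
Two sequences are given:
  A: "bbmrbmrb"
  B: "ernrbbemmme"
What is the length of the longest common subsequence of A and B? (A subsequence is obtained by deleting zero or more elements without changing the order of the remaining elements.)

4

Backtracking the LCS table gives one alignment: b (A1,B5) → b (A2,B6) → m (A3,B9) → m (A6,B10).
So the longest common subsequence has length 4.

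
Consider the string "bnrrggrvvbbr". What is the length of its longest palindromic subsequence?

6

One longest palindromic subsequence is rrggrr (positions 3,4,5,6,7,12); it reads the same forward and backward, and the interval DP gives dp[1][12] = 6.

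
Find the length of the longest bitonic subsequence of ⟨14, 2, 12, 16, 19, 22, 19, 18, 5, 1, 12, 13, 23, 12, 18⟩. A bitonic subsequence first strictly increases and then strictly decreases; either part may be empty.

One longest bitonic subsequence is 2, 12, 16, 19, 22, 19, 18, 13, 12 (positions 2,3,4,5,6,7,8,12,14): it rises to 22 then falls. Length 9 is optimal.

9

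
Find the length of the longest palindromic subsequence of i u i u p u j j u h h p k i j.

One longest palindromic subsequence is ipujjupi (positions 3,5,6,7,8,9,12,14); it reads the same forward and backward, and the interval DP gives dp[1][15] = 8.

8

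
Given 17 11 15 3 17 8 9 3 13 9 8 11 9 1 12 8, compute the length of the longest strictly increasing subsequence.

Let dp[i] be the longest increasing subsequence ending at position i. Then dp = [1, 1, 2, 1, 3, 2, 3, 1, 4, 3, 2, 4, 3, 1, 5, 2].
The maximum is 5; one witness is 3, 8, 9, 11, 12 at positions 4,6,7,12,15.

5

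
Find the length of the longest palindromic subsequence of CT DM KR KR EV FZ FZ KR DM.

One longest palindromic subsequence is DM KR FZ FZ KR DM (positions 2,3,6,7,8,9); it reads the same forward and backward, and the interval DP gives dp[1][9] = 6.

6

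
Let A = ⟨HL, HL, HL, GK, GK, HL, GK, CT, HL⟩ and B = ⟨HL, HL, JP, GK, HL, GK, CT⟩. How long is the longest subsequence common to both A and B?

Backtracking the LCS table gives one alignment: HL (A1,B1) → HL (A2,B2) → GK (A5,B4) → HL (A6,B5) → GK (A7,B6) → CT (A8,B7).
So the longest common subsequence has length 6.

6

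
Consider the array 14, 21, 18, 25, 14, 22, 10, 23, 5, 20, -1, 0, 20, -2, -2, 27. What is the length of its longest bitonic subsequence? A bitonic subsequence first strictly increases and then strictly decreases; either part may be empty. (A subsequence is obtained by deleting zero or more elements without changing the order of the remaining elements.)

8

Let inc[i] be the LIS ending at i and dec[i] the longest strictly decreasing subsequence starting at i. inc = [1, 2, 2, 3, 1, 3, 1, 4, 1, 3, 1, 2, 3, 1, 1, 5], dec = [5, 7, 6, 6, 5, 5, 4, 4, 3, 3, 2, 2, 2, 1, 1, 1].
max_i inc[i]+dec[i]−1 = 8, with one witness 14, 21, 18, 14, 10, 5, 0, -2.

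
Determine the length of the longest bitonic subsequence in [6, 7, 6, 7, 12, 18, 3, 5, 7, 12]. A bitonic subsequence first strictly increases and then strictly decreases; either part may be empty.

5

Let inc[i] be the LIS ending at i and dec[i] the longest strictly decreasing subsequence starting at i. inc = [1, 2, 1, 2, 3, 4, 1, 2, 3, 4], dec = [2, 3, 2, 2, 2, 2, 1, 1, 1, 1].
max_i inc[i]+dec[i]−1 = 5, with one witness 6, 7, 12, 18, 12.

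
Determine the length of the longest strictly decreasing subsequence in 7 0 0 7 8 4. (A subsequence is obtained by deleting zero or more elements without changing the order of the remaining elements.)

2

One longest decreasing subsequence is 7, 0 (positions 1,2), of length 2; no longer one exists.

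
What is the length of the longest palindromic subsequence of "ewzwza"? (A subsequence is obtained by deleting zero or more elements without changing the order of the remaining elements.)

3

One longest palindromic subsequence is zwz (positions 3,4,5); it reads the same forward and backward, and the interval DP gives dp[1][6] = 3.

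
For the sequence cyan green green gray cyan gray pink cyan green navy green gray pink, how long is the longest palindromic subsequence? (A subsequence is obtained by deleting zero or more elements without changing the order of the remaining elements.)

7

Using dp[i][j] = 2 + dp[i+1][j−1] if the ends match, else max(dp[i+1][j], dp[i][j−1]):
dp[1][13] = 7. A witness is green green cyan pink cyan green green at positions 2,3,5,7,8,9,11.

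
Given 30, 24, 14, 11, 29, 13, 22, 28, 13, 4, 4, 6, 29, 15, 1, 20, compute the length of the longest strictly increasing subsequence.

Scanning left to right, the best length ending at each element is: 30→1, 24→1, 14→1, 11→1, 29→2, 13→2, 22→3, 28→4, 13→2, 4→1, 4→1, 6→2, 29→5, 15→3, 1→1, 20→4.
So the longest increasing subsequence has length 5, e.g. 11, 13, 22, 28, 29.

5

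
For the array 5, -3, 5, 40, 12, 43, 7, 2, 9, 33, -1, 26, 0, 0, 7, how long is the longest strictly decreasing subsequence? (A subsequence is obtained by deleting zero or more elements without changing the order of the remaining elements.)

Let dp[i] be the longest decreasing subsequence ending at position i. Then dp = [1, 2, 1, 1, 2, 1, 3, 4, 3, 2, 5, 3, 5, 5, 4].
The maximum is 5; one witness is 40, 12, 7, 2, -1 at positions 4,5,7,8,11.

5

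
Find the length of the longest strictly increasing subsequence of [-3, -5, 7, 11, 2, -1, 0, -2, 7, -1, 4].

Scanning left to right, the best length ending at each element is: -3→1, -5→1, 7→2, 11→3, 2→2, -1→2, 0→3, -2→2, 7→4, -1→3, 4→4.
So the longest increasing subsequence has length 4, e.g. -3, -1, 0, 7.

4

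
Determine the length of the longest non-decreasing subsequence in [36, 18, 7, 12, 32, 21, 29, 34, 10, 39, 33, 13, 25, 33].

6

Let dp[i] be the longest non-decreasing subsequence ending at position i. Then dp = [1, 1, 1, 2, 3, 3, 4, 5, 2, 6, 5, 3, 4, 6].
The maximum is 6; one witness is 7, 12, 21, 29, 34, 39 at positions 3,4,6,7,8,10.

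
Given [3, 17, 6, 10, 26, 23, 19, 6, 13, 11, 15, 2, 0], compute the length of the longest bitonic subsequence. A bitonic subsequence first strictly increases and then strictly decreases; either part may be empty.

10

One longest bitonic subsequence is 3, 6, 10, 26, 23, 19, 13, 11, 2, 0 (positions 1,3,4,5,6,7,9,10,12,13): it rises to 26 then falls. Length 10 is optimal.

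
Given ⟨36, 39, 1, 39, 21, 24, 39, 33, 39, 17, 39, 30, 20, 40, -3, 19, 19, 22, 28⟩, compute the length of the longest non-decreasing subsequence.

Let dp[i] be the longest non-decreasing subsequence ending at position i. Then dp = [1, 2, 1, 3, 2, 3, 4, 4, 5, 2, 6, 4, 3, 7, 1, 3, 4, 5, 6].
The maximum is 7; one witness is 36, 39, 39, 39, 39, 39, 40 at positions 1,2,4,7,9,11,14.

7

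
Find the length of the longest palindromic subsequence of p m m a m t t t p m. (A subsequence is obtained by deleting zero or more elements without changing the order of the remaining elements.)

Using dp[i][j] = 2 + dp[i+1][j−1] if the ends match, else max(dp[i+1][j], dp[i][j−1]):
dp[1][10] = 5. A witness is mtttm at positions 2,6,7,8,10.

5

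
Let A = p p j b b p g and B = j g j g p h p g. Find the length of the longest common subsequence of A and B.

Backtracking the LCS table gives one alignment: p (A1,B5) → p (A6,B7) → g (A7,B8).
So the longest common subsequence has length 3.

3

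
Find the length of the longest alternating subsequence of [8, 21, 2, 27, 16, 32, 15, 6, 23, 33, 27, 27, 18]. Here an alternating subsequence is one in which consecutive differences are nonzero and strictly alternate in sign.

9

Track the best alternating length ending on an up-step vs a down-step at each position: up/down = 1/1, 2/1, 1/3, 4/1, 4/5, 6/1, 4/7, 4/7, 8/7, 8/1, 8/9, 8/9, 8/9.
The maximum over both is 9; one such subsequence is 8, 21, 2, 27, 16, 32, 15, 33, 27.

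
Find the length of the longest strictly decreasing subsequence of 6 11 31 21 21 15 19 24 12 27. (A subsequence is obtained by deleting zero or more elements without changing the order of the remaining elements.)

4

One longest decreasing subsequence is 31, 21, 15, 12 (positions 3,4,6,9), of length 4; no longer one exists.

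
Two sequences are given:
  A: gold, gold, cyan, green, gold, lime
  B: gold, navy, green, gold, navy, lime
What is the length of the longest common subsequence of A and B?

Backtracking the LCS table gives one alignment: gold (A1,B1) → green (A4,B3) → gold (A5,B4) → lime (A6,B6).
So the longest common subsequence has length 4.

4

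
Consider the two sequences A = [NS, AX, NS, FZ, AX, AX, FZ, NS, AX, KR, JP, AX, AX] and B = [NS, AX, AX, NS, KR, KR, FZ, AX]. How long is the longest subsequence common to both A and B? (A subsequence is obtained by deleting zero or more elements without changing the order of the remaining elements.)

6

Backtracking the LCS table gives one alignment: NS (A3,B1) → AX (A5,B2) → AX (A6,B3) → NS (A8,B4) → KR (A10,B6) → AX (A13,B8).
So the longest common subsequence has length 6.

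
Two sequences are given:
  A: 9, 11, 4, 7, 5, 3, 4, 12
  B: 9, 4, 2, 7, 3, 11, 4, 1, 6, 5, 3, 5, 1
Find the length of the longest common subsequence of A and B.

5

Backtracking the LCS table gives one alignment: 9 (A1,B1) → 11 (A2,B6) → 4 (A3,B7) → 5 (A5,B10) → 3 (A6,B11).
So the longest common subsequence has length 5.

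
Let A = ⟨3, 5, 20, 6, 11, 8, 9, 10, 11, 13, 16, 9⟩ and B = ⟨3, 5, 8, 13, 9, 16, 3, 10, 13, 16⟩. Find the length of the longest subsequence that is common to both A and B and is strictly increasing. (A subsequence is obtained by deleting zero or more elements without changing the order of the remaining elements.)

For each value that appears in both, track the longest common increasing run ending there.
The best achievable length is 7; one witness is 3, 5, 8, 9, 10, 13, 16 (A-positions 1,2,6,7,8,10,11, B-positions 1,2,3,5,8,9,10).

7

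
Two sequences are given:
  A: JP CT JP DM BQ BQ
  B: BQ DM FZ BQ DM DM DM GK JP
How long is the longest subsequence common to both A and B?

A longest common subsequence is DM, BQ (length 2); the LCS DP confirms no longer common subsequence exists.

2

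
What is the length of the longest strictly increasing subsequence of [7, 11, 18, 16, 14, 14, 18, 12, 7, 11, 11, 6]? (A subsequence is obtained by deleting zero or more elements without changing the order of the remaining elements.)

4

Scanning left to right, the best length ending at each element is: 7→1, 11→2, 18→3, 16→3, 14→3, 14→3, 18→4, 12→3, 7→1, 11→2, 11→2, 6→1.
So the longest increasing subsequence has length 4, e.g. 7, 11, 16, 18.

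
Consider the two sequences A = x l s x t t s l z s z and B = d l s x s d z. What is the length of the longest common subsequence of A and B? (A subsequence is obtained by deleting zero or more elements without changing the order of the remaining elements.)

Backtracking the LCS table gives one alignment: l (A2,B2) → s (A3,B3) → x (A4,B4) → s (A7,B5) → z (A11,B7).
So the longest common subsequence has length 5.

5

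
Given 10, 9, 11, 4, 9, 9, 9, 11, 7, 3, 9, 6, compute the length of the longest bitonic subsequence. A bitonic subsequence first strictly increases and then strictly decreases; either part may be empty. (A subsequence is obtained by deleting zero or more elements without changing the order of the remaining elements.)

One longest bitonic subsequence is 10, 11, 9, 7, 6 (positions 1,3,7,9,12): it rises to 11 then falls. Length 5 is optimal.

5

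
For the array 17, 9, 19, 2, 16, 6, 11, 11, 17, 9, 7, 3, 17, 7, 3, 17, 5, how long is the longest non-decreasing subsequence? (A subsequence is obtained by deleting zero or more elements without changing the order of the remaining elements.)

7

One longest non-decreasing subsequence is 2, 6, 11, 11, 17, 17, 17 (positions 4,6,7,8,9,13,16), of length 7; no longer one exists.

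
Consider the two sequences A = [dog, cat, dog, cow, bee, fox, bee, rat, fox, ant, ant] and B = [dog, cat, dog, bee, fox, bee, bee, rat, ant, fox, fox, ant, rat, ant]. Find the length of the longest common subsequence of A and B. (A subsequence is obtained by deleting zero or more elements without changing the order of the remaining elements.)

A longest common subsequence is dog, cat, dog, bee, fox, bee, rat, fox, ant, ant (length 10); the LCS DP confirms no longer common subsequence exists.

10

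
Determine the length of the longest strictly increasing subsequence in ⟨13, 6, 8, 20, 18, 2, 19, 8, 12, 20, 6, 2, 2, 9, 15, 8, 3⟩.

5

One longest increasing subsequence is 6, 8, 18, 19, 20 (positions 2,3,5,7,10), of length 5; no longer one exists.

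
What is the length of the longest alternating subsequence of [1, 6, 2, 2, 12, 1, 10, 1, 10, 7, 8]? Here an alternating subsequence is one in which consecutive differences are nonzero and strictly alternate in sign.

Track the best alternating length ending on an up-step vs a down-step at each position: up/down = 1/1, 2/1, 2/3, 2/3, 4/1, 1/5, 6/5, 1/7, 8/5, 8/9, 10/9.
The maximum over both is 10; one such subsequence is 1, 6, 2, 12, 1, 10, 1, 10, 7, 8.

10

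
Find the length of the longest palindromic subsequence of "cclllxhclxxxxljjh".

One longest palindromic subsequence is hlxxxxlh (positions 7,9,10,11,12,13,14,17); it reads the same forward and backward, and the interval DP gives dp[1][17] = 8.

8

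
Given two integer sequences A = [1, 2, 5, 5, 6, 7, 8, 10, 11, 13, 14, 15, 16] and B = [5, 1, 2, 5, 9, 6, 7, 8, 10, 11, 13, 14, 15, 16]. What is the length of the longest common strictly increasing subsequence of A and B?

A longest common strictly increasing subsequence is 1, 2, 5, 6, 7, 8, 10, 11, 13, 14, 15, 16 (length 12); it appears in order in both A and B, and no longer such subsequence exists.

12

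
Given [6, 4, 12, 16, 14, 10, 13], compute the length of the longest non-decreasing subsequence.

One longest non-decreasing subsequence is 6, 12, 16 (positions 1,3,4), of length 3; no longer one exists.

3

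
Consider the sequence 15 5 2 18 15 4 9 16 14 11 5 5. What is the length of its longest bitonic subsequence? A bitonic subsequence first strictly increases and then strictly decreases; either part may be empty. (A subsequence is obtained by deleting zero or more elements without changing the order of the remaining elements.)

Let inc[i] be the LIS ending at i and dec[i] the longest strictly decreasing subsequence starting at i. inc = [1, 1, 1, 2, 2, 2, 3, 4, 4, 4, 3, 3], dec = [4, 2, 1, 5, 4, 1, 2, 4, 3, 2, 1, 1].
max_i inc[i]+dec[i]−1 = 7, with one witness 2, 4, 9, 16, 14, 11, 5.

7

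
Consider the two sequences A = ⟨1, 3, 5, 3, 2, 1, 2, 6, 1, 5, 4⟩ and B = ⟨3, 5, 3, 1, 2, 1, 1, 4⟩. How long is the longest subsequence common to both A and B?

7

A longest common subsequence is 3, 5, 3, 2, 1, 1, 4 (length 7); the LCS DP confirms no longer common subsequence exists.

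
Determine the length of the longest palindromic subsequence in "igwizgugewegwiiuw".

One longest palindromic subsequence is wugeweguw (positions 3,7,8,9,10,11,12,16,17); it reads the same forward and backward, and the interval DP gives dp[1][17] = 9.

9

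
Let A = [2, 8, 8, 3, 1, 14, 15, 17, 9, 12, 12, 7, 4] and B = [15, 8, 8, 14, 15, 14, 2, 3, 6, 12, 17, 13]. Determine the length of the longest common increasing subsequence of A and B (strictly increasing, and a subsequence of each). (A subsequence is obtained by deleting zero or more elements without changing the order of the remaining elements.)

4

A longest common strictly increasing subsequence is 8, 14, 15, 17 (length 4); it appears in order in both A and B, and no longer such subsequence exists.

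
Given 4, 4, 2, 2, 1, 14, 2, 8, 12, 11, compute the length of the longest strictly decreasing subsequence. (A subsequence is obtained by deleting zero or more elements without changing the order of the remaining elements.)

Scanning left to right, the best length ending at each element is: 4→1, 4→1, 2→2, 2→2, 1→3, 14→1, 2→2, 8→2, 12→2, 11→3.
So the longest decreasing subsequence has length 3, e.g. 4, 2, 1.

3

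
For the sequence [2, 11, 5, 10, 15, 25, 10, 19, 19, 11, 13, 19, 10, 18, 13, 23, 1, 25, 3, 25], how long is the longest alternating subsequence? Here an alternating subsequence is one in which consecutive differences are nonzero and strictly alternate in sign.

16

A longest alternating subsequence is 2, 11, 5, 15, 10, 19, 11, 13, 10, 18, 13, 23, 1, 25, 3, 25 (positions 1,2,3,5,7,8,10,11,13,14,15,16,17,18,19,20); its 15 consecutive differences strictly alternate in sign, and length 16 is optimal.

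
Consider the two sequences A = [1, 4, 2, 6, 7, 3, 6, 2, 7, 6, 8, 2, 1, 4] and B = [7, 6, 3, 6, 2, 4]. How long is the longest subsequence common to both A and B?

5

A longest common subsequence is 6, 3, 6, 2, 4 (length 5); the LCS DP confirms no longer common subsequence exists.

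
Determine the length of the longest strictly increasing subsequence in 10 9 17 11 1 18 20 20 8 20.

Scanning left to right, the best length ending at each element is: 10→1, 9→1, 17→2, 11→2, 1→1, 18→3, 20→4, 20→4, 8→2, 20→4.
So the longest increasing subsequence has length 4, e.g. 10, 17, 18, 20.

4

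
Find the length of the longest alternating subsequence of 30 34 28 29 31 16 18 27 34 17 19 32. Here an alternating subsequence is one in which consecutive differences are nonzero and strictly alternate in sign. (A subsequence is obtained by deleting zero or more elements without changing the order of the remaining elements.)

8

Track the best alternating length ending on an up-step vs a down-step at each position: up/down = 1/1, 2/1, 1/3, 4/3, 4/3, 1/5, 6/5, 6/5, 6/1, 6/7, 8/7, 8/7.
The maximum over both is 8; one such subsequence is 30, 34, 28, 29, 16, 18, 17, 19.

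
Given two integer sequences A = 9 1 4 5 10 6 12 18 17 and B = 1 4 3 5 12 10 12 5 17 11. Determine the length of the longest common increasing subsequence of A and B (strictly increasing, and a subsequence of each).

A longest common strictly increasing subsequence is 1, 4, 5, 10, 12, 17 (length 6); it appears in order in both A and B, and no longer such subsequence exists.

6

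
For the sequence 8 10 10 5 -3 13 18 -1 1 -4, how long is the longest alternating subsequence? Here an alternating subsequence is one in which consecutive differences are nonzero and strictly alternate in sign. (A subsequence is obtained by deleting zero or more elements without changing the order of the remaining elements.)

7

Track the best alternating length ending on an up-step vs a down-step at each position: up/down = 1/1, 2/1, 2/1, 1/3, 1/3, 4/1, 4/1, 4/5, 6/5, 1/7.
The maximum over both is 7; one such subsequence is 8, 10, 5, 13, -1, 1, -4.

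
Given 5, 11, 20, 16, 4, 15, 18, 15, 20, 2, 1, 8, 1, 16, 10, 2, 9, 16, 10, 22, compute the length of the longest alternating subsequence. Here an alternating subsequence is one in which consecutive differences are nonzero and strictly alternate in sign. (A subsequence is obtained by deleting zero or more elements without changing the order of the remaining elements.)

Track the best alternating length ending on an up-step vs a down-step at each position: up/down = 1/1, 2/1, 2/1, 2/3, 1/3, 4/3, 4/3, 4/5, 6/1, 1/7, 1/7, 8/7, 1/9, 10/7, 10/11, 10/11, 12/11, 12/7, 12/13, 14/1.
The maximum over both is 14; one such subsequence is 5, 20, 16, 18, 15, 20, 2, 8, 1, 16, 10, 16, 10, 22.

14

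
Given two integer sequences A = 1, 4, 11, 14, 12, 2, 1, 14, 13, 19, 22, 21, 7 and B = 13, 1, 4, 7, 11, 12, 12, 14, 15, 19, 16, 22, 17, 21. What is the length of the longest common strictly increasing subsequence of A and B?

A longest common strictly increasing subsequence is 1, 4, 11, 12, 14, 19, 22 (length 7); it appears in order in both A and B, and no longer such subsequence exists.

7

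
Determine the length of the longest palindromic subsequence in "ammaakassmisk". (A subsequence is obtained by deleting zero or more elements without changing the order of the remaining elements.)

5

One longest palindromic subsequence is ksisk (positions 6,8,11,12,13); it reads the same forward and backward, and the interval DP gives dp[1][13] = 5.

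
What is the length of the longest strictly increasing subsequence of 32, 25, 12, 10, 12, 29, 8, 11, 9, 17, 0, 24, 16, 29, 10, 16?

5

Let dp[i] be the longest increasing subsequence ending at position i. Then dp = [1, 1, 1, 1, 2, 3, 1, 2, 2, 3, 1, 4, 3, 5, 3, 4].
The maximum is 5; one witness is 10, 12, 17, 24, 29 at positions 4,5,10,12,14.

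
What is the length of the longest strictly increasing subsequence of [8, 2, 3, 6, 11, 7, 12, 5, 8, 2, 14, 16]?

One longest increasing subsequence is 2, 3, 6, 11, 12, 14, 16 (positions 2,3,4,5,7,11,12), of length 7; no longer one exists.

7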